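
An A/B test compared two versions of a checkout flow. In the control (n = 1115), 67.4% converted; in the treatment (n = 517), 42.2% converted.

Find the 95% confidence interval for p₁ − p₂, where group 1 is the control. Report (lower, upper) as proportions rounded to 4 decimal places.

(0.2013, 0.3027)

The two standard errors are √(0.6740×0.3260/1115) = 0.01404 and √(0.4220×0.5780/517) = 0.02172.
Because the samples are independent, SE_diff = √(0.01404² + 0.02172²) = 0.02586.
Using z* = 1.960 for 95%, ME = 1.960 × 0.02586 = 0.05069.
p̂₁ − p̂₂ = 0.2520; interval 0.2520 ± 0.05069 gives (0.2013, 0.3027).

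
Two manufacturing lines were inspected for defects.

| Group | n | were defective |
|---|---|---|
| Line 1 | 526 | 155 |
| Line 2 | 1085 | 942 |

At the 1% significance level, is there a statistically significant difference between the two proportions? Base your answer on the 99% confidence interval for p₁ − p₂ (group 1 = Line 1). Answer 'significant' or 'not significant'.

First, p̂₁ = 155/526 = 0.2947; p̂₂ = 942/1085 = 0.8682.
The two standard errors are √(0.2947×0.7053/526) = 0.01988 and √(0.8682×0.1318/1085) = 0.01027.
Because the samples are independent, SE_diff = √(0.01988² + 0.01027²) = 0.02238.
Using z* = 2.576 for 99%, ME = 2.576 × 0.02238 = 0.05765.
p̂₁ − p̂₂ = -0.5735; interval -0.5735 ± 0.05765 gives (-0.63115, -0.51585).
The interval (-0.63115, -0.51585) does not contain 0, so the difference is significant.

significant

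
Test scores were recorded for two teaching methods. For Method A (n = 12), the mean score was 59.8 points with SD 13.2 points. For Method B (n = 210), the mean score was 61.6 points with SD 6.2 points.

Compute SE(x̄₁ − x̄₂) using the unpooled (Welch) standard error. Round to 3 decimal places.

3.834

Standard errors of each mean: 13.2/√12 = 3.8105 and 6.2/√210 = 0.4278.
SE(x̄₁ − x̄₂) = √(3.8105² + 0.4278²) = 3.8344 for independent samples with unequal variances.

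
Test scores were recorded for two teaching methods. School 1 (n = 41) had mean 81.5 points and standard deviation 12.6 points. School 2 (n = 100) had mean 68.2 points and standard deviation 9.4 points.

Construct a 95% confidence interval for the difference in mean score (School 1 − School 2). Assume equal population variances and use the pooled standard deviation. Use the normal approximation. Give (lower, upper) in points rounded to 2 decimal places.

(9.51, 17.09)

s_p = √[((n₁−1)s₁² + (n₂−1)s₂²)/(n₁+n₂−2)] = √[(40·12.6² + 99·9.4²)/139] = 10.4220.
SE = 10.4220·√(1/41 + 1/100) = 1.9327.
With z* = 1.960, margin = 1.960 × 1.9327 = 3.7881.
x̄₁ − x̄₂ = 81.5 − 68.2 = 13.3000; interval 13.3000 ± 3.7881 = (9.51, 17.09).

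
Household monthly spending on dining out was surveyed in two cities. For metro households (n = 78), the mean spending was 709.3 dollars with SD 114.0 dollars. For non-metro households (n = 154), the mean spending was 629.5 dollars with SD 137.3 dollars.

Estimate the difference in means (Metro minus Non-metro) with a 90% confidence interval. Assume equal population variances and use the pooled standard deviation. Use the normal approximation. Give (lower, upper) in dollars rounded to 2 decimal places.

(50.09, 109.51)

s_p = √[((n₁−1)s₁² + (n₂−1)s₂²)/(n₁+n₂−2)] = √[(77·114.0² + 153·137.3²)/230] = 129.9655.
SE = 129.9655·√(1/78 + 1/154) = 18.0619.
With z* = 1.645, margin = 1.645 × 18.0619 = 29.7118.
x̄₁ − x̄₂ = 709.3 − 629.5 = 79.8000; interval 79.8000 ± 29.7118 = (50.09, 109.51).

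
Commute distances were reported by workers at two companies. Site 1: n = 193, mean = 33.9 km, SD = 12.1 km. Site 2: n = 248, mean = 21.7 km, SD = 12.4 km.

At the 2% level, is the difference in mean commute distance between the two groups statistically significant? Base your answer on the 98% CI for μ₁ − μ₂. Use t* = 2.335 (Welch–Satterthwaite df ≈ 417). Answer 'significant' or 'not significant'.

significant

Standard errors of each mean: 12.1/√193 = 0.8710 and 12.4/√248 = 0.7874.
SE(x̄₁ − x̄₂) = √(0.8710² + 0.7874²) = 1.1742 for independent samples with unequal variances.
With t* = 2.335, the margin is 2.335 × 1.1742 = 2.7418.
x̄₁ − x̄₂ = 33.9 − 21.7 = 12.2000; the interval is 12.2000 ± 2.7418 = (9.4582, 14.9418).
The interval (9.4582, 14.9418) does not contain 0, so the difference is significant.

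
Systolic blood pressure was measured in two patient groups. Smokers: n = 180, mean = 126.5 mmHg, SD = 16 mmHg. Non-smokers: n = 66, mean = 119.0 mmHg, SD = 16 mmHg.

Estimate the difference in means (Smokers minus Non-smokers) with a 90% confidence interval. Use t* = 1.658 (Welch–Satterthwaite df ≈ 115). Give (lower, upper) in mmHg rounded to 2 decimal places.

SE₁ = s₁/√n₁ = 16/√180 = 1.1926; SE₂ = 16/√66 = 1.9695.
Independent samples, unequal variances: SE_diff = √(SE₁² + SE₂²) = √(1.42229476 + 3.87893025) = 2.3024.
t* = 1.658, so margin of error = 1.658 × 2.3024 = 3.8174.
Difference in means = 126.5 − 119.0 = 7.5000.
7.5000 ± 3.8174 → (3.68, 11.32).

(3.68, 11.32)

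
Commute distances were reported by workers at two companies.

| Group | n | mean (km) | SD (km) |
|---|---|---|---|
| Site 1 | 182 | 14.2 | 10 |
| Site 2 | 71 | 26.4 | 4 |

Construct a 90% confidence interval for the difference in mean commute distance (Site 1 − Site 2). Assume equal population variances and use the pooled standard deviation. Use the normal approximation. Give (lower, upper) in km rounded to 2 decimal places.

s_p = √[((n₁−1)s₁² + (n₂−1)s₂²)/(n₁+n₂−2)] = √[(181·10² + 70·4²)/251] = 8.7506.
SE = 8.7506·√(1/182 + 1/71) = 1.2244.
With z* = 1.645, margin = 1.645 × 1.2244 = 2.0141.
x̄₁ − x̄₂ = 14.2 − 26.4 = -12.2000; interval -12.2000 ± 2.0141 = (-14.21, -10.19).

(-14.21, -10.19)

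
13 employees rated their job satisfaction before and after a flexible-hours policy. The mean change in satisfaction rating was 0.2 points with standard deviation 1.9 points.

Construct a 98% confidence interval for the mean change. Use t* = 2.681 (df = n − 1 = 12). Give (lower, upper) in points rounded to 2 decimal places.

This is a matched-pairs design, so SE = s_d/√n = 1.9/√13 = 0.5270.
Margin = 2.681 × 0.5270 = 1.4129; the interval is 0.2 ± 1.4129 = (-1.21, 1.61).

(-1.21, 1.61)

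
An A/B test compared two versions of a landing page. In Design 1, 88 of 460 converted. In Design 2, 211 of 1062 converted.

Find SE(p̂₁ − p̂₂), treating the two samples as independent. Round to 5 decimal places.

0.02205

Sample proportions: 88/460 = 0.1913, 211/1062 = 0.1987.
Each SE is √(p̂(1−p̂)/n): √(0.1913·0.8087/460) = 0.01834 and √(0.1987·0.8013/1062) = 0.01224.
SE(p̂₁ − p̂₂) = √(SE₁² + SE₂²) = √(0.0003363556 + 0.0001498176) = 0.02205, since the two samples are independent.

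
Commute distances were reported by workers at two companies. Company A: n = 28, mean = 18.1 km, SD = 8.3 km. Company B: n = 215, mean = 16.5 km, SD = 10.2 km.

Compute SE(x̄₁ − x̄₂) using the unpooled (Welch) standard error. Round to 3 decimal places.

1.716

Per-group SEs: s₁/√n₁ = 8.3/√28 = 1.5686, s₂/√n₂ = 10.2/√215 = 0.6956.
Unpooled SE of the difference: √(2.46050596 + 0.48385936) = 1.7159.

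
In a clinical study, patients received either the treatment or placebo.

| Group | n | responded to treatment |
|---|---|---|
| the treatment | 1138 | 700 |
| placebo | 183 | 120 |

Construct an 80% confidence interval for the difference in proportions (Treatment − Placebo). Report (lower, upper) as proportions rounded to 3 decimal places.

(-0.089, 0.008)

Sample proportions: 700/1138 = 0.6151, 120/183 = 0.6557.
Each SE is √(p̂(1−p̂)/n): √(0.6151·0.3849/1138) = 0.01442 and √(0.6557·0.3443/183) = 0.03512.
SE(p̂₁ − p̂₂) = √(SE₁² + SE₂²) = √(0.0002079364 + 0.0012334144) = 0.03797, since the two samples are independent.
At 80% confidence z* = 1.282; margin = 1.282 × 0.03797 = 0.04868.
The difference is 0.6151 − 0.6557 = -0.0406, so the interval is -0.0406 ± 0.04868 = (-0.089, 0.008).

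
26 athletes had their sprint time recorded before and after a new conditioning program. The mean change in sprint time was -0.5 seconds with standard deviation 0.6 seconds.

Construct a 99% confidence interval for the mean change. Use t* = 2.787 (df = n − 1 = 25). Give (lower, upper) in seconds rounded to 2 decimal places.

Paired design: SE = s_d/√n = 0.6/√26 = 0.1177.
t* = 2.787; margin of error = 2.787 × 0.1177 = 0.3280.
-0.5 ± 0.3280 → (-0.83, -0.17).

(-0.83, -0.17)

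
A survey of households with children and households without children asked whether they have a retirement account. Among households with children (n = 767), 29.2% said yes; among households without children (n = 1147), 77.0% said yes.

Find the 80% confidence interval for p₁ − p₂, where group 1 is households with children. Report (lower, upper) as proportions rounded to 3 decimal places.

(-0.504, -0.452)

SE₁ = √(p̂₁(1−p̂₁)/n₁) = √(0.2920·0.7080/767) = 0.01642; SE₂ = √(0.7700·0.2300/1147) = 0.01243.
Independent samples: SE of the difference = √(SE₁² + SE₂²) = √(0.0002696164 + 0.0001545049) = 0.02059.
z* for 80% confidence is 1.282, so the margin of error is 1.282 × 0.02059 = 0.02640.
Point estimate p̂₁ − p̂₂ = 0.2920 − 0.7700 = -0.4780.
-0.4780 ± 0.02640 → (-0.504, -0.452).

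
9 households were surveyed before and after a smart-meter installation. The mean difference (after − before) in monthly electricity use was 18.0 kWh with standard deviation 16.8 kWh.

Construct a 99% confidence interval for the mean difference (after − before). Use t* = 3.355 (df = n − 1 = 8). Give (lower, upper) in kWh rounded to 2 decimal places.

This is a matched-pairs design, so SE = s_d/√n = 16.8/√9 = 5.6000.
Margin = 3.355 × 5.6000 = 18.7880; the interval is 18.0 ± 18.7880 = (-0.79, 36.79).

(-0.79, 36.79)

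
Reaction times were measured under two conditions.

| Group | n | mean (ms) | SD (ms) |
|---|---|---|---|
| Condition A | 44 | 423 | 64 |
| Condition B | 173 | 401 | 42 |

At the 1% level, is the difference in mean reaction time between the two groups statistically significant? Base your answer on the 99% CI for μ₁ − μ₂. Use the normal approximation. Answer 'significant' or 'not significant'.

not significant

SE₁ = s₁/√n₁ = 64/√44 = 9.6484; SE₂ = 42/√173 = 3.1932.
Independent samples, unequal variances: SE_diff = √(SE₁² + SE₂²) = √(93.09162256 + 10.19652624) = 10.1631.
z* = 2.576, so margin of error = 2.576 × 10.1631 = 26.1801.
Difference in means = 423 − 401 = 22.0000.
22.0000 ± 26.1801 → (-4.1801, 48.1801).
The interval (-4.1801, 48.1801) contains 0, so the difference is not significant.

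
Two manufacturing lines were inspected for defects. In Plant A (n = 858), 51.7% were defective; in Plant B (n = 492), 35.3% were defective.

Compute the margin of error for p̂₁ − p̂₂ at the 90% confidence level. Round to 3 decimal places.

SE₁ = √(p̂₁(1−p̂₁)/n₁) = √(0.5170·0.4830/858) = 0.01706; SE₂ = √(0.3530·0.6470/492) = 0.02155.
Independent samples: SE of the difference = √(SE₁² + SE₂²) = √(0.0002910436 + 0.0004644025) = 0.02749.
z* for 90% confidence is 1.645, so the margin of error is 1.645 × 0.02749 = 0.04522.

0.045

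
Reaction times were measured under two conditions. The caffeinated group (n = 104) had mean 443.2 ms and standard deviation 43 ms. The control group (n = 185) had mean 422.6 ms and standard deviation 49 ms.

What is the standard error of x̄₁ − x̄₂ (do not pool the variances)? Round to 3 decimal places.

Standard errors of each mean: 43/√104 = 4.2165 and 49/√185 = 3.6026.
SE(x̄₁ − x̄₂) = √(4.2165² + 3.6026²) = 5.5460 for independent samples with unequal variances.

5.546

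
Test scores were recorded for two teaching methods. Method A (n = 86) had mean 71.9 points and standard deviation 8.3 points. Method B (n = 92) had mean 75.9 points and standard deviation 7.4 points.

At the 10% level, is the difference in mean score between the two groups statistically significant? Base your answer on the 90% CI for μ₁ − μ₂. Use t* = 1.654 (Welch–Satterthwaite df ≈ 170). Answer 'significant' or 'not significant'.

Per-group SEs: s₁/√n₁ = 8.3/√86 = 0.8950, s₂/√n₂ = 7.4/√92 = 0.7715.
Unpooled SE of the difference: √(0.801025 + 0.59521225) = 1.1816.
Margin of error = t* · SE = 1.654 × 1.1816 = 1.9544.
x̄₁ − x̄₂ = 71.9 − 75.9 = -4.0000.
CI: -4.0000 ± 1.9544 = (-5.9544, -2.0456).
The interval (-5.9544, -2.0456) does not contain 0, so the difference is significant.

significant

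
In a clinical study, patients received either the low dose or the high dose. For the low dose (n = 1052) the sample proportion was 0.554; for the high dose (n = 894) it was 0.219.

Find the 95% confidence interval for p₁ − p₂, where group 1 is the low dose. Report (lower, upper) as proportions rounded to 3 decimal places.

(0.295, 0.375)

The two standard errors are √(0.5540×0.4460/1052) = 0.01533 and √(0.2190×0.7810/894) = 0.01383.
Because the samples are independent, SE_diff = √(0.01533² + 0.01383²) = 0.02065.
Using z* = 1.960 for 95%, ME = 1.960 × 0.02065 = 0.04047.
p̂₁ − p̂₂ = 0.3350; interval 0.3350 ± 0.04047 gives (0.295, 0.375).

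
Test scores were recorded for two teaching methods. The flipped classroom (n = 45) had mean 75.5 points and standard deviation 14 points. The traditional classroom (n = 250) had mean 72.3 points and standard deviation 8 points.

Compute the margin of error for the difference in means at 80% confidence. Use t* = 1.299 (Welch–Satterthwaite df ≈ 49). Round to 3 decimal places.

Per-group SEs: s₁/√n₁ = 14/√45 = 2.0870, s₂/√n₂ = 8/√250 = 0.5060.
Unpooled SE of the difference: √(4.355569 + 0.256036) = 2.1475.
Margin of error = t* · SE = 1.299 × 2.1475 = 2.7896.

2.790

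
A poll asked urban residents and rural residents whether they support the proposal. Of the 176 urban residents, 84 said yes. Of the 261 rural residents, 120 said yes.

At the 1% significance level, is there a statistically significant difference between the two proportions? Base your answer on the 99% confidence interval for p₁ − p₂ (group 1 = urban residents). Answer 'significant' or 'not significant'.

not significant

Sample proportions: 84/176 = 0.4773, 120/261 = 0.4598.
Each SE is √(p̂(1−p̂)/n): √(0.4773·0.5227/176) = 0.03765 and √(0.4598·0.5402/261) = 0.03085.
SE(p̂₁ − p̂₂) = √(SE₁² + SE₂²) = √(0.0014175225 + 0.0009517225) = 0.04867, since the two samples are independent.
At 99% confidence z* = 2.576; margin = 2.576 × 0.04867 = 0.12537.
The difference is 0.4773 − 0.4598 = 0.0175, so the interval is 0.0175 ± 0.12537 = (-0.10787, 0.14287).
The interval (-0.10787, 0.14287) contains 0, so the difference is not significant.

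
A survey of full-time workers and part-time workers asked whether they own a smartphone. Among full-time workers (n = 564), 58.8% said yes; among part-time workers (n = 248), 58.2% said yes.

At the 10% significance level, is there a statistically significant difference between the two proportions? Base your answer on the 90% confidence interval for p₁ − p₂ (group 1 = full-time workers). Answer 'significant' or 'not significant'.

not significant

SE₁ = √(p̂₁(1−p̂₁)/n₁) = √(0.5880·0.4120/564) = 0.02073; SE₂ = √(0.5820·0.4180/248) = 0.03132.
Independent samples: SE of the difference = √(SE₁² + SE₂²) = √(0.0004297329 + 0.0009809424) = 0.03756.
z* for 90% confidence is 1.645, so the margin of error is 1.645 × 0.03756 = 0.06179.
Point estimate p̂₁ − p̂₂ = 0.5880 − 0.5820 = 0.0060.
0.0060 ± 0.06179 → (-0.05579, 0.06779).
The interval (-0.05579, 0.06779) contains 0, so the difference is not significant.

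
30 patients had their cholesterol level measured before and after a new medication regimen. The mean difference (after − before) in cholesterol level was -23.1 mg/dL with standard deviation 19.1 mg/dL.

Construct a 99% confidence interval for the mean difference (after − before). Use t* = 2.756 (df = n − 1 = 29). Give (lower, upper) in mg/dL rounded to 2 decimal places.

This is a matched-pairs design, so SE = s_d/√n = 19.1/√30 = 3.4872.
Margin = 2.756 × 3.4872 = 9.6107; the interval is -23.1 ± 9.6107 = (-32.71, -13.49).

(-32.71, -13.49)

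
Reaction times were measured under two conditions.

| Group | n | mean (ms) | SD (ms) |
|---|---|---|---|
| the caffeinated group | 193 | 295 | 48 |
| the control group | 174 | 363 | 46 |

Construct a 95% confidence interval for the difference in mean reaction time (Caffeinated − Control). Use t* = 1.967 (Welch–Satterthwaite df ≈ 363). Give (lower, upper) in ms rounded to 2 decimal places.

(-77.66, -58.34)

Standard errors of each mean: 48/√193 = 3.4551 and 46/√174 = 3.4873.
SE(x̄₁ − x̄₂) = √(3.4551² + 3.4873²) = 4.9091 for independent samples with unequal variances.
With t* = 1.967, the margin is 1.967 × 4.9091 = 9.6562.
x̄₁ − x̄₂ = 295 − 363 = -68.0000; the interval is -68.0000 ± 9.6562 = (-77.66, -58.34).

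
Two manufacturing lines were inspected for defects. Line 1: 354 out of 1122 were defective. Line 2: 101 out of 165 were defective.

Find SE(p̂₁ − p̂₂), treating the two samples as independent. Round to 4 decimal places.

0.0404

Sample proportions: 354/1122 = 0.3155, 101/165 = 0.6121.
Each SE is √(p̂(1−p̂)/n): √(0.3155·0.6845/1122) = 0.01387 and √(0.6121·0.3879/165) = 0.03793.
SE(p̂₁ − p̂₂) = √(SE₁² + SE₂²) = √(0.0001923769 + 0.0014386849) = 0.04039, since the two samples are independent.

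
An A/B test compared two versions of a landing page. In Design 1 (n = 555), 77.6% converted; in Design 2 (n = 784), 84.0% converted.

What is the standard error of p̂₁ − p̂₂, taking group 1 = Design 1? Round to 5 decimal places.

0.02201

SE₁ = √(p̂₁(1−p̂₁)/n₁) = √(0.7760·0.2240/555) = 0.01770; SE₂ = √(0.8400·0.1600/784) = 0.01309.
Independent samples: SE of the difference = √(SE₁² + SE₂²) = √(0.00031329 + 0.0001713481) = 0.02201.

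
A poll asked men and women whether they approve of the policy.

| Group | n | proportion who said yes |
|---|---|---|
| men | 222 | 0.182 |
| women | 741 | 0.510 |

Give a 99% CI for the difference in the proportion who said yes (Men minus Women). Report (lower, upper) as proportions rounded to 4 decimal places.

(-0.4098, -0.2462)

SE₁ = √(p̂₁(1−p̂₁)/n₁) = √(0.1820·0.8180/222) = 0.02590; SE₂ = √(0.5100·0.4900/741) = 0.01836.
Independent samples: SE of the difference = √(SE₁² + SE₂²) = √(0.00067081 + 0.0003370896) = 0.03175.
z* for 99% confidence is 2.576, so the margin of error is 2.576 × 0.03175 = 0.08179.
Point estimate p̂₁ − p̂₂ = 0.1820 − 0.5100 = -0.3280.
-0.3280 ± 0.08179 → (-0.4098, -0.2462).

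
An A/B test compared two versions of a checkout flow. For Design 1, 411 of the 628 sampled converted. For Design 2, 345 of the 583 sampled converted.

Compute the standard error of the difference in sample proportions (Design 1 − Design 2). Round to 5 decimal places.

0.02783

Sample proportions: 411/628 = 0.6545, 345/583 = 0.5918.
Each SE is √(p̂(1−p̂)/n): √(0.6545·0.3455/628) = 0.01898 and √(0.5918·0.4082/583) = 0.02036.
SE(p̂₁ − p̂₂) = √(SE₁² + SE₂²) = √(0.0003602404 + 0.0004145296) = 0.02783, since the two samples are independent.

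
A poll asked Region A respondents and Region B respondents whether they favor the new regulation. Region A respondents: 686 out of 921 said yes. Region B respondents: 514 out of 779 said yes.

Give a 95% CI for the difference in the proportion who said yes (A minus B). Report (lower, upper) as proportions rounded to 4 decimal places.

Sample proportions: 686/921 = 0.7448, 514/779 = 0.6598.
Each SE is √(p̂(1−p̂)/n): √(0.7448·0.2552/921) = 0.01437 and √(0.6598·0.3402/779) = 0.01697.
SE(p̂₁ − p̂₂) = √(SE₁² + SE₂²) = √(0.0002064969 + 0.0002879809) = 0.02224, since the two samples are independent.
At 95% confidence z* = 1.960; margin = 1.960 × 0.02224 = 0.04359.
The difference is 0.7448 − 0.6598 = 0.0850, so the interval is 0.0850 ± 0.04359 = (0.0414, 0.1286).

(0.0414, 0.1286)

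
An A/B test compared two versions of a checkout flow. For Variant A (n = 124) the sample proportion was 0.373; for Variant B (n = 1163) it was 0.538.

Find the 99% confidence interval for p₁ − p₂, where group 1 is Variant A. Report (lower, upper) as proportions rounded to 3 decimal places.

(-0.283, -0.047)

SE₁ = √(p̂₁(1−p̂₁)/n₁) = √(0.3730·0.6270/124) = 0.04343; SE₂ = √(0.5380·0.4620/1163) = 0.01462.
Independent samples: SE of the difference = √(SE₁² + SE₂²) = √(0.0018861649 + 0.0002137444) = 0.04582.
z* for 99% confidence is 2.576, so the margin of error is 2.576 × 0.04582 = 0.11803.
Point estimate p̂₁ − p̂₂ = 0.3730 − 0.5380 = -0.1650.
-0.1650 ± 0.11803 → (-0.283, -0.047).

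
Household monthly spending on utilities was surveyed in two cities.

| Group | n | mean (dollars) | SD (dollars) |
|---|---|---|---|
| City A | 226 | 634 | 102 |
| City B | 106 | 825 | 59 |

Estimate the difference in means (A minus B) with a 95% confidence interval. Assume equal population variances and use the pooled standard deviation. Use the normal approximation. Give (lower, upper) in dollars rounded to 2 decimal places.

s_p = √[((n₁−1)s₁² + (n₂−1)s₂²)/(n₁+n₂−2)] = √[(225·102² + 105·59²)/330] = 90.5606.
SE = 90.5606·√(1/226 + 1/106) = 10.6611.
With z* = 1.960, margin = 1.960 × 10.6611 = 20.8958.
x̄₁ − x̄₂ = 634 − 825 = -191.0000; interval -191.0000 ± 20.8958 = (-211.90, -170.10).

(-211.90, -170.10)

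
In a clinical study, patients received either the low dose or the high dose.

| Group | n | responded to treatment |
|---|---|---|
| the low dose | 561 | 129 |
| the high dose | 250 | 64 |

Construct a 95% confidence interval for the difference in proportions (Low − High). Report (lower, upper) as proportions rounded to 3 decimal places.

(-0.090, 0.038)

First, p̂₁ = 129/561 = 0.2299; p̂₂ = 64/250 = 0.2560.
The two standard errors are √(0.2299×0.7701/561) = 0.01776 and √(0.2560×0.7440/250) = 0.02760.
Because the samples are independent, SE_diff = √(0.01776² + 0.02760²) = 0.03282.
Using z* = 1.960 for 95%, ME = 1.960 × 0.03282 = 0.06433.
p̂₁ − p̂₂ = -0.0261; interval -0.0261 ± 0.06433 gives (-0.090, 0.038).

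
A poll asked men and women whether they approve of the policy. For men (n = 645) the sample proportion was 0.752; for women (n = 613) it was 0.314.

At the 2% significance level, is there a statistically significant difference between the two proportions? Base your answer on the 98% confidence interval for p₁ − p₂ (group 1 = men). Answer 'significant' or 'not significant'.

significant

Each SE is √(p̂(1−p̂)/n): √(0.7520·0.2480/645) = 0.01700 and √(0.3140·0.6860/613) = 0.01875.
SE(p̂₁ − p̂₂) = √(SE₁² + SE₂²) = √(0.000289 + 0.0003515625) = 0.02531, since the two samples are independent.
At 98% confidence z* = 2.326; margin = 2.326 × 0.02531 = 0.05887.
The difference is 0.7520 − 0.3140 = 0.4380, so the interval is 0.4380 ± 0.05887 = (0.37913, 0.49687).
The interval (0.37913, 0.49687) does not contain 0, so the difference is significant.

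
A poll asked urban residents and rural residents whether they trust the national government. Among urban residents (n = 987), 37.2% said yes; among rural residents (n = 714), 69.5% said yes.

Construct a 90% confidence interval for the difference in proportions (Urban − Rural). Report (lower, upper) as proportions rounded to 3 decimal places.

(-0.361, -0.285)

Each SE is √(p̂(1−p̂)/n): √(0.3720·0.6280/987) = 0.01538 and √(0.6950·0.3050/714) = 0.01723.
SE(p̂₁ − p̂₂) = √(SE₁² + SE₂²) = √(0.0002365444 + 0.0002968729) = 0.02310, since the two samples are independent.
At 90% confidence z* = 1.645; margin = 1.645 × 0.02310 = 0.03800.
The difference is 0.3720 − 0.6950 = -0.3230, so the interval is -0.3230 ± 0.03800 = (-0.361, -0.285).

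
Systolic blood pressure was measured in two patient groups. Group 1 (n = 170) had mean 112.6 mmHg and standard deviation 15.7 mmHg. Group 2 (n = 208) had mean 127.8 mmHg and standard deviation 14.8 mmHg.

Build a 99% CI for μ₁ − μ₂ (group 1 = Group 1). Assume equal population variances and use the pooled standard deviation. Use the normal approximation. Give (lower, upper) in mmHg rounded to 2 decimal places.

(-19.25, -11.15)

Pooled variance s_p² = [169·15.7² + 207·14.8²] / (170+208−2) = 231.3779, so s_p = 15.2111.
SE_diff = s_p·√(1/n₁ + 1/n₂) = 15.2111·√(1/170 + 1/208) = 1.5727.
z* = 2.576; margin = 2.576 × 1.5727 = 4.0513.
Difference = 112.6 − 127.8 = -15.2000.
-15.2000 ± 4.0513 → (-19.25, -11.15).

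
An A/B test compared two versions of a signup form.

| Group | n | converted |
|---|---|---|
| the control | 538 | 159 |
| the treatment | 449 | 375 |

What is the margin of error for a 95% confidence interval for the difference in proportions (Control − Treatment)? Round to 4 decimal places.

0.0516

Sample proportions: 159/538 = 0.2955, 375/449 = 0.8352.
Each SE is √(p̂(1−p̂)/n): √(0.2955·0.7045/538) = 0.01967 and √(0.8352·0.1648/449) = 0.01751.
SE(p̂₁ − p̂₂) = √(SE₁² + SE₂²) = √(0.0003869089 + 0.0003066001) = 0.02633, since the two samples are independent.
At 95% confidence z* = 1.960; margin = 1.960 × 0.02633 = 0.05161.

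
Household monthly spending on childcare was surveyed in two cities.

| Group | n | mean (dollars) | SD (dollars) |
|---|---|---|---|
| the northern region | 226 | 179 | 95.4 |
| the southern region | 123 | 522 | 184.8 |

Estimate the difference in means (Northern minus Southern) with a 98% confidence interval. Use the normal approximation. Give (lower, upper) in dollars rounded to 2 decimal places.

Per-group SEs: s₁/√n₁ = 95.4/√226 = 6.3459, s₂/√n₂ = 184.8/√123 = 16.6629.
Unpooled SE of the difference: √(40.27044681 + 277.65223641) = 17.8304.
Margin of error = z* · SE = 2.326 × 17.8304 = 41.4735.
x̄₁ − x̄₂ = 179 − 522 = -343.0000.
CI: -343.0000 ± 41.4735 = (-384.47, -301.53).

(-384.47, -301.53)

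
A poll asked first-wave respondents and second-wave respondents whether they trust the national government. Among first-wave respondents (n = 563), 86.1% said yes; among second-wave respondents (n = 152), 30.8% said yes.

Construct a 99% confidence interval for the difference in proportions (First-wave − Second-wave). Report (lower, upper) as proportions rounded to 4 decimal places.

(0.4495, 0.6565)

SE₁ = √(p̂₁(1−p̂₁)/n₁) = √(0.8610·0.1390/563) = 0.01458; SE₂ = √(0.3080·0.6920/152) = 0.03745.
Independent samples: SE of the difference = √(SE₁² + SE₂²) = √(0.0002125764 + 0.0014025025) = 0.04019.
z* for 99% confidence is 2.576, so the margin of error is 2.576 × 0.04019 = 0.10353.
Point estimate p̂₁ − p̂₂ = 0.8610 − 0.3080 = 0.5530.
0.5530 ± 0.10353 → (0.4495, 0.6565).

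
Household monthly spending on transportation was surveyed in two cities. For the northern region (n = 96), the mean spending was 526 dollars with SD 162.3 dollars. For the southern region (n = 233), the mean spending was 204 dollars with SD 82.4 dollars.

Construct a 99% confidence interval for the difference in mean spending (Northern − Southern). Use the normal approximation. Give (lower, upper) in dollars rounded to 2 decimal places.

Per-group SEs: s₁/√n₁ = 162.3/√96 = 16.5647, s₂/√n₂ = 82.4/√233 = 5.3982.
Unpooled SE of the difference: √(274.38928609 + 29.14056324) = 17.4221.
Margin of error = z* · SE = 2.576 × 17.4221 = 44.8793.
x̄₁ − x̄₂ = 526 − 204 = 322.0000.
CI: 322.0000 ± 44.8793 = (277.12, 366.88).

(277.12, 366.88)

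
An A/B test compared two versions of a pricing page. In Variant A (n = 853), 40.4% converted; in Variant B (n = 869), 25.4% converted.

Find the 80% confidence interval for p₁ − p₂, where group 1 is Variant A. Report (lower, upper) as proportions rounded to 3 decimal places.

SE₁ = √(p̂₁(1−p̂₁)/n₁) = √(0.4040·0.5960/853) = 0.01680; SE₂ = √(0.2540·0.7460/869) = 0.01477.
Independent samples: SE of the difference = √(SE₁² + SE₂²) = √(0.00028224 + 0.0002181529) = 0.02237.
z* for 80% confidence is 1.282, so the margin of error is 1.282 × 0.02237 = 0.02868.
Point estimate p̂₁ − p̂₂ = 0.4040 − 0.2540 = 0.1500.
0.1500 ± 0.02868 → (0.121, 0.179).

(0.121, 0.179)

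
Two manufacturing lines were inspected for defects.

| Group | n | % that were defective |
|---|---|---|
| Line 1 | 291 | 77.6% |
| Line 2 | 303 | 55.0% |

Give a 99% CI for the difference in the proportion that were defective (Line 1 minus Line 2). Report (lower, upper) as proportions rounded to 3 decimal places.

(0.129, 0.323)

SE₁ = √(p̂₁(1−p̂₁)/n₁) = √(0.7760·0.2240/291) = 0.02444; SE₂ = √(0.5500·0.4500/303) = 0.02858.
Independent samples: SE of the difference = √(SE₁² + SE₂²) = √(0.0005973136 + 0.0008168164) = 0.03760.
z* for 99% confidence is 2.576, so the margin of error is 2.576 × 0.03760 = 0.09686.
Point estimate p̂₁ − p̂₂ = 0.7760 − 0.5500 = 0.2260.
0.2260 ± 0.09686 → (0.129, 0.323).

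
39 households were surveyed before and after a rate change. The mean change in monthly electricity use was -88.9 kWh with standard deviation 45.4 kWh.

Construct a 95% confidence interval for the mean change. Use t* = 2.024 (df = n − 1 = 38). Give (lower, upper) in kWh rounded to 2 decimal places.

(-103.61, -74.19)

This is a matched-pairs design, so SE = s_d/√n = 45.4/√39 = 7.2698.
Margin = 2.024 × 7.2698 = 14.7141; the interval is -88.9 ± 14.7141 = (-103.61, -74.19).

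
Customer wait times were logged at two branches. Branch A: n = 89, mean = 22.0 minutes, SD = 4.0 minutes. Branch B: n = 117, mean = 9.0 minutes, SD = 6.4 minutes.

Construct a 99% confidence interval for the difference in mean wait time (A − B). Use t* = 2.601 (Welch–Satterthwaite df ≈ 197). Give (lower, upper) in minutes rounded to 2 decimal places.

Per-group SEs: s₁/√n₁ = 4.0/√89 = 0.4240, s₂/√n₂ = 6.4/√117 = 0.5917.
Unpooled SE of the difference: √(0.179776 + 0.35010889) = 0.7279.
Margin of error = t* · SE = 2.601 × 0.7279 = 1.8933.
x̄₁ − x̄₂ = 22.0 − 9.0 = 13.0000.
CI: 13.0000 ± 1.8933 = (11.11, 14.89).

(11.11, 14.89)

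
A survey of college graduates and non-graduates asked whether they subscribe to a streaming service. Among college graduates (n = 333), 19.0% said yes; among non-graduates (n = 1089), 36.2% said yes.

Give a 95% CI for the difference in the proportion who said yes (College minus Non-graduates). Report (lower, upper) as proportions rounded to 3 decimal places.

The two standard errors are √(0.1900×0.8100/333) = 0.02150 and √(0.3620×0.6380/1089) = 0.01456.
Because the samples are independent, SE_diff = √(0.02150² + 0.01456²) = 0.02597.
Using z* = 1.960 for 95%, ME = 1.960 × 0.02597 = 0.05090.
p̂₁ − p̂₂ = -0.1720; interval -0.1720 ± 0.05090 gives (-0.223, -0.121).

(-0.223, -0.121)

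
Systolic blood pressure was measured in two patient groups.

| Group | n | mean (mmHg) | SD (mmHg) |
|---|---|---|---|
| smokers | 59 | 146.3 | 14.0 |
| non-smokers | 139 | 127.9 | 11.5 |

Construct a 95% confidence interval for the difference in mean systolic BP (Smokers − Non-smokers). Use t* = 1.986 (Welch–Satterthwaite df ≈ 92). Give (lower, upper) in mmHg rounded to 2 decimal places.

Per-group SEs: s₁/√n₁ = 14.0/√59 = 1.8226, s₂/√n₂ = 11.5/√139 = 0.9754.
Unpooled SE of the difference: √(3.32187076 + 0.95140516) = 2.0672.
Margin of error = t* · SE = 1.986 × 2.0672 = 4.1055.
x̄₁ − x̄₂ = 146.3 − 127.9 = 18.4000.
CI: 18.4000 ± 4.1055 = (14.29, 22.51).

(14.29, 22.51)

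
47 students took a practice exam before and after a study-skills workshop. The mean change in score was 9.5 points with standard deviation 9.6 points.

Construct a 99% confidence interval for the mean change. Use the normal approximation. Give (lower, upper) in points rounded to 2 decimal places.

This is a matched-pairs design, so SE = s_d/√n = 9.6/√47 = 1.4003.
Margin = 2.576 × 1.4003 = 3.6072; the interval is 9.5 ± 3.6072 = (5.89, 13.11).

(5.89, 13.11)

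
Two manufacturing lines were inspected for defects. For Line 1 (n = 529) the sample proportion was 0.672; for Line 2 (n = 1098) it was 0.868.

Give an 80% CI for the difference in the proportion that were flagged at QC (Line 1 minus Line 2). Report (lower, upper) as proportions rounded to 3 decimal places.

SE₁ = √(p̂₁(1−p̂₁)/n₁) = √(0.6720·0.3280/529) = 0.02041; SE₂ = √(0.8680·0.1320/1098) = 0.01022.
Independent samples: SE of the difference = √(SE₁² + SE₂²) = √(0.0004165681 + 0.0001044484) = 0.02283.
z* for 80% confidence is 1.282, so the margin of error is 1.282 × 0.02283 = 0.02927.
Point estimate p̂₁ − p̂₂ = 0.6720 − 0.8680 = -0.1960.
-0.1960 ± 0.02927 → (-0.225, -0.167).

(-0.225, -0.167)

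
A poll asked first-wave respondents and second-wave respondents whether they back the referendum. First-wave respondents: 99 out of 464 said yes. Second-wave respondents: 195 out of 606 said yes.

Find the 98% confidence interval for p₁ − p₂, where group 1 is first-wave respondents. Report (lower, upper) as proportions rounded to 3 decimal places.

(-0.171, -0.046)

First, p̂₁ = 99/464 = 0.2134; p̂₂ = 195/606 = 0.3218.
The two standard errors are √(0.2134×0.7866/464) = 0.01902 and √(0.3218×0.6782/606) = 0.01898.
Because the samples are independent, SE_diff = √(0.01902² + 0.01898²) = 0.02687.
Using z* = 2.326 for 98%, ME = 2.326 × 0.02687 = 0.06250.
p̂₁ − p̂₂ = -0.1084; interval -0.1084 ± 0.06250 gives (-0.171, -0.046).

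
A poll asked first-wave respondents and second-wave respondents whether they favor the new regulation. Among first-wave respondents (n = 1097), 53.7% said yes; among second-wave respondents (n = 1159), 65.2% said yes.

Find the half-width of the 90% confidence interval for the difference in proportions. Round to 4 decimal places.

SE₁ = √(p̂₁(1−p̂₁)/n₁) = √(0.5370·0.4630/1097) = 0.01505; SE₂ = √(0.6520·0.3480/1159) = 0.01399.
Independent samples: SE of the difference = √(SE₁² + SE₂²) = √(0.0002265025 + 0.0001957201) = 0.02055.
z* for 90% confidence is 1.645, so the margin of error is 1.645 × 0.02055 = 0.03380.

0.0338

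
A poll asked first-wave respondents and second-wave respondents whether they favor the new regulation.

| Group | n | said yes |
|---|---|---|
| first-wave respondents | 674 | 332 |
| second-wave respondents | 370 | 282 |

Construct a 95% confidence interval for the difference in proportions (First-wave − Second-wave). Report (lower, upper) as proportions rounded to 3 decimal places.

Sample proportions: 332/674 = 0.4926, 282/370 = 0.7622.
Each SE is √(p̂(1−p̂)/n): √(0.4926·0.5074/674) = 0.01926 and √(0.7622·0.2378/370) = 0.02213.
SE(p̂₁ − p̂₂) = √(SE₁² + SE₂²) = √(0.0003709476 + 0.0004897369) = 0.02934, since the two samples are independent.
At 95% confidence z* = 1.960; margin = 1.960 × 0.02934 = 0.05751.
The difference is 0.4926 − 0.7622 = -0.2696, so the interval is -0.2696 ± 0.05751 = (-0.327, -0.212).

(-0.327, -0.212)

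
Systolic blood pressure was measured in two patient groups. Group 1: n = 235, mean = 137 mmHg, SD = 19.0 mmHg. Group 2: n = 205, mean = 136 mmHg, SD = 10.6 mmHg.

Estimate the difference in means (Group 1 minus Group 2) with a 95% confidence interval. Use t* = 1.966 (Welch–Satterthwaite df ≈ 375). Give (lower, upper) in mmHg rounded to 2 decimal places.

Per-group SEs: s₁/√n₁ = 19.0/√235 = 1.2394, s₂/√n₂ = 10.6/√205 = 0.7403.
Unpooled SE of the difference: √(1.53611236 + 0.54804409) = 1.4437.
Margin of error = t* · SE = 1.966 × 1.4437 = 2.8383.
x̄₁ − x̄₂ = 137 − 136 = 1.0000.
CI: 1.0000 ± 2.8383 = (-1.84, 3.84).

(-1.84, 3.84)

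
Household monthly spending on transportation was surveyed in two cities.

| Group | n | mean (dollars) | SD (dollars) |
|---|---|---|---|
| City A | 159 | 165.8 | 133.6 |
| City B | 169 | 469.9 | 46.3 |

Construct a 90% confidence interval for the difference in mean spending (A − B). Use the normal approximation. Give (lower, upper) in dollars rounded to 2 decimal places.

(-322.49, -285.71)

SE₁ = s₁/√n₁ = 133.6/√159 = 10.5952; SE₂ = 46.3/√169 = 3.5615.
Independent samples, unequal variances: SE_diff = √(SE₁² + SE₂²) = √(112.25826304 + 12.68428225) = 11.1778.
z* = 1.645, so margin of error = 1.645 × 11.1778 = 18.3875.
Difference in means = 165.8 − 469.9 = -304.1000.
-304.1000 ± 18.3875 → (-322.49, -285.71).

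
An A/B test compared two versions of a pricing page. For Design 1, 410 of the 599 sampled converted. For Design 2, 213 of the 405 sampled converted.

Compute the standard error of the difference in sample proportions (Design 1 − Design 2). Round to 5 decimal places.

0.03124

p̂₁ = 410/599 = 0.6845 and p̂₂ = 213/405 = 0.5259.
SE₁ = √(p̂₁(1−p̂₁)/n₁) = √(0.6845·0.3155/599) = 0.01899; SE₂ = √(0.5259·0.4741/405) = 0.02481.
Independent samples: SE of the difference = √(SE₁² + SE₂²) = √(0.0003606201 + 0.0006155361) = 0.03124.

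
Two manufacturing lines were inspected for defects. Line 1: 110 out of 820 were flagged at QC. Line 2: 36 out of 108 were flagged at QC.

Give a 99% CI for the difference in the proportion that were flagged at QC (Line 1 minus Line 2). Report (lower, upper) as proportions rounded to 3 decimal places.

First, p̂₁ = 110/820 = 0.1341; p̂₂ = 36/108 = 0.3333.
The two standard errors are √(0.1341×0.8659/820) = 0.01190 and √(0.3333×0.6667/108) = 0.04536.
Because the samples are independent, SE_diff = √(0.01190² + 0.04536²) = 0.04689.
Using z* = 2.576 for 99%, ME = 2.576 × 0.04689 = 0.12079.
p̂₁ − p̂₂ = -0.1992; interval -0.1992 ± 0.12079 gives (-0.320, -0.078).

(-0.320, -0.078)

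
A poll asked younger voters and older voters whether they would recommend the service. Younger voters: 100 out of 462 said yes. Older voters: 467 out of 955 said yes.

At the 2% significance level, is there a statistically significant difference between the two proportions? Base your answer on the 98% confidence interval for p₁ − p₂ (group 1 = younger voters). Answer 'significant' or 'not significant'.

First, p̂₁ = 100/462 = 0.2165; p̂₂ = 467/955 = 0.4890.
The two standard errors are √(0.2165×0.7835/462) = 0.01916 and √(0.4890×0.5110/955) = 0.01618.
Because the samples are independent, SE_diff = √(0.01916² + 0.01618²) = 0.02508.
Using z* = 2.326 for 98%, ME = 2.326 × 0.02508 = 0.05834.
p̂₁ − p̂₂ = -0.2725; interval -0.2725 ± 0.05834 gives (-0.33084, -0.21416).
The interval (-0.33084, -0.21416) does not contain 0, so the difference is significant.

significant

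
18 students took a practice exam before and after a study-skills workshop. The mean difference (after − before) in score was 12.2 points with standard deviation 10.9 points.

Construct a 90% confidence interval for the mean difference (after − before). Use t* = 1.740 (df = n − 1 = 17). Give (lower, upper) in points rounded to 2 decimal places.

Paired design: SE = s_d/√n = 10.9/√18 = 2.5692.
t* = 1.740; margin of error = 1.740 × 2.5692 = 4.4704.
12.2 ± 4.4704 → (7.73, 16.67).

(7.73, 16.67)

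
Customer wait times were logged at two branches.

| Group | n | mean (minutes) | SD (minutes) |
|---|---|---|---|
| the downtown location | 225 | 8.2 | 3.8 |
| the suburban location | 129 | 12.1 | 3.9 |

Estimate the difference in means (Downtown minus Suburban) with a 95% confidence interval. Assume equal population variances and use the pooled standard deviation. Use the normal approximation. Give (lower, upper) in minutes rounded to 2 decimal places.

(-4.73, -3.07)

Pooled variance s_p² = [224·3.8² + 128·3.9²] / (225+129−2) = 14.7200, so s_p = 3.8367.
SE_diff = s_p·√(1/n₁ + 1/n₂) = 3.8367·√(1/225 + 1/129) = 0.4237.
z* = 1.960; margin = 1.960 × 0.4237 = 0.8305.
Difference = 8.2 − 12.1 = -3.9000.
-3.9000 ± 0.8305 → (-4.73, -3.07).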